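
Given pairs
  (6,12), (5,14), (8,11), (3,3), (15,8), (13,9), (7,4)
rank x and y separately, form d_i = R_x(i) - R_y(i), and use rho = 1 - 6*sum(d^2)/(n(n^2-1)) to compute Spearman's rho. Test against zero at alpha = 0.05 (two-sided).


Step 1: Rank x and y separately (midranks; no ties here).
rank(x): 6->3, 5->2, 8->5, 3->1, 15->7, 13->6, 7->4
rank(y): 12->6, 14->7, 11->5, 3->1, 8->3, 9->4, 4->2
Step 2: d_i = R_x(i) - R_y(i); compute d_i^2.
  (3-6)^2=9, (2-7)^2=25, (5-5)^2=0, (1-1)^2=0, (7-3)^2=16, (6-4)^2=4, (4-2)^2=4
sum(d^2) = 58.
Step 3: rho = 1 - 6*58 / (7*(7^2 - 1)) = 1 - 348/336 = -0.035714.
Step 4: Under H0, t = rho * sqrt((n-2)/(1-rho^2)) = -0.0799 ~ t(5).
Step 5: Two-sided p-value from the t-distribution with 5 df = 0.939408.
Step 6: alpha = 0.05. fail to reject H0.

rho = -0.0357, p = 0.939408, fail to reject H0 at alpha = 0.05.


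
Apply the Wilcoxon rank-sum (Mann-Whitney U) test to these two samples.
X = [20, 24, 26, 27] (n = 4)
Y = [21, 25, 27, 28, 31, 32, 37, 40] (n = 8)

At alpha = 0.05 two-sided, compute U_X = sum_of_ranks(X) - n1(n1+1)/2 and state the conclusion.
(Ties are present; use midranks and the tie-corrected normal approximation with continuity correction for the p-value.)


Step 1: Combine and sort all 12 observations; assign midranks.
sorted (value, group): (20,X), (21,Y), (24,X), (25,Y), (26,X), (27,X), (27,Y), (28,Y), (31,Y), (32,Y), (37,Y), (40,Y)
ranks: 20->1, 21->2, 24->3, 25->4, 26->5, 27->6.5, 27->6.5, 28->8, 31->9, 32->10, 37->11, 40->12
Step 2: Rank sum for X: R1 = 1 + 3 + 5 + 6.5 = 15.5.
Step 3: U_X = R1 - n1(n1+1)/2 = 15.5 - 4*5/2 = 15.5 - 10 = 5.5.
       U_Y = n1*n2 - U_X = 32 - 5.5 = 26.5.
Step 4: Ties are present, so use the tie-corrected normal approximation (with continuity correction) for the p-value.
Step 5: p-value = 0.088869; compare to alpha = 0.05. fail to reject H0.

U_X = 5.5, p = 0.088869, fail to reject H0 at alpha = 0.05.


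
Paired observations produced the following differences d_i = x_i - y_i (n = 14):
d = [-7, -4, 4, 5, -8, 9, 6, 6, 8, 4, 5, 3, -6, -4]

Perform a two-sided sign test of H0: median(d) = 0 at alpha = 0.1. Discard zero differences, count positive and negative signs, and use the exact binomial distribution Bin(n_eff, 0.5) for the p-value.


Step 1: Discard zero differences. Original n = 14; n_eff = number of nonzero differences = 14.
Nonzero differences (with sign): -7, -4, +4, +5, -8, +9, +6, +6, +8, +4, +5, +3, -6, -4
Step 2: Count signs: positive = 9, negative = 5.
Step 3: Under H0: P(positive) = 0.5, so the number of positives S ~ Bin(14, 0.5).
Step 4: Two-sided exact p-value = sum of Bin(14,0.5) probabilities at or below the observed probability = 0.423950.
Step 5: alpha = 0.1. fail to reject H0.

n_eff = 14, pos = 9, neg = 5, p = 0.423950, fail to reject H0.


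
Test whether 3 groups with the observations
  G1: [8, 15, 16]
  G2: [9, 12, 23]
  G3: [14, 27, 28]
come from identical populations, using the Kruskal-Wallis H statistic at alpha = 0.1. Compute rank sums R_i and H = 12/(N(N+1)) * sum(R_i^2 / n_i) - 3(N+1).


Step 1: Combine all N = 9 observations and assign midranks.
sorted (value, group, rank): (8,G1,1), (9,G2,2), (12,G2,3), (14,G3,4), (15,G1,5), (16,G1,6), (23,G2,7), (27,G3,8), (28,G3,9)
Step 2: Sum ranks within each group.
R_1 = 12 (n_1 = 3)
R_2 = 12 (n_2 = 3)
R_3 = 21 (n_3 = 3)
Step 3: H = 12/(N(N+1)) * sum(R_i^2/n_i) - 3(N+1)
     = 12/(9*10) * (12^2/3 + 12^2/3 + 21^2/3) - 3*10
     = 0.133333 * 243 - 30
     = 2.400000.
Step 4: No ties, so H is used without correction.
Step 5: Under H0, H ~ chi^2(2); p-value = 0.301194.
Step 6: alpha = 0.1. fail to reject H0.

H = 2.4000, df = 2, p = 0.301194, fail to reject H0.


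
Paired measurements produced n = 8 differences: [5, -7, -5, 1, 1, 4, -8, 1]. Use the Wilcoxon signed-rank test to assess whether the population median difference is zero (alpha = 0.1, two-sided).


Step 1: Drop any zero differences (none here) and take |d_i|.
|d| = [5, 7, 5, 1, 1, 4, 8, 1]
Step 2: Midrank |d_i| (ties get averaged ranks).
ranks: |5|->5.5, |7|->7, |5|->5.5, |1|->2, |1|->2, |4|->4, |8|->8, |1|->2
Step 3: Attach original signs; sum ranks with positive sign and with negative sign.
W+ = 5.5 + 2 + 2 + 4 + 2 = 15.5
W- = 7 + 5.5 + 8 = 20.5
(Check: W+ + W- = 36 should equal n(n+1)/2 = 36.)
Step 4: Test statistic W = min(W+, W-) = 15.5.
Step 5: Ties in |d|, so use the tie-corrected normal approximation.
        E[W] = n(n+1)/4 = 8*9/4 = 18.
        Tie groups: |d|=1 (t=3), |d|=5 (t=2); sum(t^3 - t) = 30.
        Var[W] = n(n+1)(2n+1)/24 - sum(t^3-t)/48 = 1224/24 - 30/48 = 50.375.
        z = (W - E[W]) / sqrt(Var[W]) = (15.5 - 18) / 7.0975 = -0.3522.
        Two-sided p = 2*Phi(z) = 0.724662.
Step 6: alpha = 0.1. fail to reject H0.

W+ = 15.5, W- = 20.5, W = min = 15.5, p = 0.724662, fail to reject H0.


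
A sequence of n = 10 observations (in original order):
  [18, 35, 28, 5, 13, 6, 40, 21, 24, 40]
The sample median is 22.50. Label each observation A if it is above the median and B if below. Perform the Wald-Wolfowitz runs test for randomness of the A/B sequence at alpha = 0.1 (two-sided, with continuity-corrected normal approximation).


Step 1: Compute median = 22.50; label A = above, B = below.
Labels in order: BAABBBABAA  (n_A = 5, n_B = 5)
Step 2: Count runs R = 6.
Step 3: Under H0 (random ordering), E[R] = 2*n_A*n_B/(n_A+n_B) + 1 = 2*5*5/10 + 1 = 6.0000.
        Var[R] = 2*n_A*n_B*(2*n_A*n_B - n_A - n_B) / ((n_A+n_B)^2 * (n_A+n_B-1)) = 2000/900 = 2.2222.
        SD[R] = 1.4907.
Step 4: R = E[R], so z = 0 with no continuity correction.
Step 5: Two-sided p-value via normal approximation = 2*(1 - Phi(|z|)) = 1.000000.
Step 6: alpha = 0.1. fail to reject H0.

R = 6, z = 0.0000, p = 1.000000, fail to reject H0.


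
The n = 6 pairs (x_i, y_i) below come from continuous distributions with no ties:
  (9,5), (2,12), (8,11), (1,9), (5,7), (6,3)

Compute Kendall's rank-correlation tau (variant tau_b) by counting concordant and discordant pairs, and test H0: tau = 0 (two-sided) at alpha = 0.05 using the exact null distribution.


Step 1: Enumerate the 15 unordered pairs (i,j) with i<j and classify each by sign(x_j-x_i) * sign(y_j-y_i).
  (1,2):dx=-7,dy=+7->D; (1,3):dx=-1,dy=+6->D; (1,4):dx=-8,dy=+4->D; (1,5):dx=-4,dy=+2->D
  (1,6):dx=-3,dy=-2->C; (2,3):dx=+6,dy=-1->D; (2,4):dx=-1,dy=-3->C; (2,5):dx=+3,dy=-5->D
  (2,6):dx=+4,dy=-9->D; (3,4):dx=-7,dy=-2->C; (3,5):dx=-3,dy=-4->C; (3,6):dx=-2,dy=-8->C
  (4,5):dx=+4,dy=-2->D; (4,6):dx=+5,dy=-6->D; (5,6):dx=+1,dy=-4->D
Step 2: C = 5, D = 10, total pairs = 15.
Step 3: tau = (C - D)/(n(n-1)/2) = (5 - 10)/15 = -0.333333.
Step 4: Exact two-sided p-value (enumerate n! = 720 permutations of y under H0): p = 0.469444.
Step 5: alpha = 0.05. fail to reject H0.

tau_b = -0.3333 (C=5, D=10), p = 0.469444, fail to reject H0.


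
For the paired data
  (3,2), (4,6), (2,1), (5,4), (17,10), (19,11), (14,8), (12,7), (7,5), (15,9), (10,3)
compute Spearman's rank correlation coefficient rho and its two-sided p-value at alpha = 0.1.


Step 1: Rank x and y separately (midranks; no ties here).
rank(x): 3->2, 4->3, 2->1, 5->4, 17->10, 19->11, 14->8, 12->7, 7->5, 15->9, 10->6
rank(y): 2->2, 6->6, 1->1, 4->4, 10->10, 11->11, 8->8, 7->7, 5->5, 9->9, 3->3
Step 2: d_i = R_x(i) - R_y(i); compute d_i^2.
  (2-2)^2=0, (3-6)^2=9, (1-1)^2=0, (4-4)^2=0, (10-10)^2=0, (11-11)^2=0, (8-8)^2=0, (7-7)^2=0, (5-5)^2=0, (9-9)^2=0, (6-3)^2=9
sum(d^2) = 18.
Step 3: rho = 1 - 6*18 / (11*(11^2 - 1)) = 1 - 108/1320 = 0.918182.
Step 4: Under H0, t = rho * sqrt((n-2)/(1-rho^2)) = 6.9531 ~ t(9).
Step 5: Two-sided p-value from the t-distribution with 9 df = 0.000067.
Step 6: alpha = 0.1. reject H0.

rho = 0.9182, p = 0.000067, reject H0 at alpha = 0.1.


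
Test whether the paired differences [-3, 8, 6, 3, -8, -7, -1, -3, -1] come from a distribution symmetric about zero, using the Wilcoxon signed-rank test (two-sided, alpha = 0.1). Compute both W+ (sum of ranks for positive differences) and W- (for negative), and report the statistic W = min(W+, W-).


Step 1: Drop any zero differences (none here) and take |d_i|.
|d| = [3, 8, 6, 3, 8, 7, 1, 3, 1]
Step 2: Midrank |d_i| (ties get averaged ranks).
ranks: |3|->4, |8|->8.5, |6|->6, |3|->4, |8|->8.5, |7|->7, |1|->1.5, |3|->4, |1|->1.5
Step 3: Attach original signs; sum ranks with positive sign and with negative sign.
W+ = 8.5 + 6 + 4 = 18.5
W- = 4 + 8.5 + 7 + 1.5 + 4 + 1.5 = 26.5
(Check: W+ + W- = 45 should equal n(n+1)/2 = 45.)
Step 4: Test statistic W = min(W+, W-) = 18.5.
Step 5: Ties in |d|, so use the tie-corrected normal approximation.
        E[W] = n(n+1)/4 = 9*10/4 = 22.5.
        Tie groups: |d|=1 (t=2), |d|=3 (t=3), |d|=8 (t=2); sum(t^3 - t) = 36.
        Var[W] = n(n+1)(2n+1)/24 - sum(t^3-t)/48 = 1710/24 - 36/48 = 70.5.
        z = (W - E[W]) / sqrt(Var[W]) = (18.5 - 22.5) / 8.3964 = -0.4764.
        Two-sided p = 2*Phi(z) = 0.633794.
Step 6: alpha = 0.1. fail to reject H0.

W+ = 18.5, W- = 26.5, W = min = 18.5, p = 0.633794, fail to reject H0.


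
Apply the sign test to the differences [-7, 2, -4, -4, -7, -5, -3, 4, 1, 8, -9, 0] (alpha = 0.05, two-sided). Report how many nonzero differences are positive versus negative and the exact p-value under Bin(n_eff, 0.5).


Step 1: Discard zero differences. Original n = 12; n_eff = number of nonzero differences = 11.
Nonzero differences (with sign): -7, +2, -4, -4, -7, -5, -3, +4, +1, +8, -9
Step 2: Count signs: positive = 4, negative = 7.
Step 3: Under H0: P(positive) = 0.5, so the number of positives S ~ Bin(11, 0.5).
Step 4: Two-sided exact p-value = sum of Bin(11,0.5) probabilities at or below the observed probability = 0.548828.
Step 5: alpha = 0.05. fail to reject H0.

n_eff = 11, pos = 4, neg = 7, p = 0.548828, fail to reject H0.


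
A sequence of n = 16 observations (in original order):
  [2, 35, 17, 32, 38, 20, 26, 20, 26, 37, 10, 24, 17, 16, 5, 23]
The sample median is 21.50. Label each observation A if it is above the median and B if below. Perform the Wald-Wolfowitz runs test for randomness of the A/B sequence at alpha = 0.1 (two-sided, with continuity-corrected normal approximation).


Step 1: Compute median = 21.50; label A = above, B = below.
Labels in order: BABAABABAABABBBA  (n_A = 8, n_B = 8)
Step 2: Count runs R = 12.
Step 3: Under H0 (random ordering), E[R] = 2*n_A*n_B/(n_A+n_B) + 1 = 2*8*8/16 + 1 = 9.0000.
        Var[R] = 2*n_A*n_B*(2*n_A*n_B - n_A - n_B) / ((n_A+n_B)^2 * (n_A+n_B-1)) = 14336/3840 = 3.7333.
        SD[R] = 1.9322.
Step 4: Continuity-corrected z = (R - 0.5 - E[R]) / SD[R] = (12 - 0.5 - 9.0000) / 1.9322 = 1.2939.
Step 5: Two-sided p-value via normal approximation = 2*(1 - Phi(|z|)) = 0.195709.
Step 6: alpha = 0.1. fail to reject H0.

R = 12, z = 1.2939, p = 0.195709, fail to reject H0.


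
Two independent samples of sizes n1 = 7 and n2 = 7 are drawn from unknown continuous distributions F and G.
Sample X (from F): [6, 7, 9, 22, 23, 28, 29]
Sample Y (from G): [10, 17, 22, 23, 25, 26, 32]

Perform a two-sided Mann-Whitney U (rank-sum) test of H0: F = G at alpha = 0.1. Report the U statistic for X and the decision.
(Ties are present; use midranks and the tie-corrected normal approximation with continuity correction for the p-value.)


Step 1: Combine and sort all 14 observations; assign midranks.
sorted (value, group): (6,X), (7,X), (9,X), (10,Y), (17,Y), (22,X), (22,Y), (23,X), (23,Y), (25,Y), (26,Y), (28,X), (29,X), (32,Y)
ranks: 6->1, 7->2, 9->3, 10->4, 17->5, 22->6.5, 22->6.5, 23->8.5, 23->8.5, 25->10, 26->11, 28->12, 29->13, 32->14
Step 2: Rank sum for X: R1 = 1 + 2 + 3 + 6.5 + 8.5 + 12 + 13 = 46.
Step 3: U_X = R1 - n1(n1+1)/2 = 46 - 7*8/2 = 46 - 28 = 18.
       U_Y = n1*n2 - U_X = 49 - 18 = 31.
Step 4: Ties are present, so use the tie-corrected normal approximation (with continuity correction) for the p-value.
Step 5: p-value = 0.442284; compare to alpha = 0.1. fail to reject H0.

U_X = 18, p = 0.442284, fail to reject H0 at alpha = 0.1.


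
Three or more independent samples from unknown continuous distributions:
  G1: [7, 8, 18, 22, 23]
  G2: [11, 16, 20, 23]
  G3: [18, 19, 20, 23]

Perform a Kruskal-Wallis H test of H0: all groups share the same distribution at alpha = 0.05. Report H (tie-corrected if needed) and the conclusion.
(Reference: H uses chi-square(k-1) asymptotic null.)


Step 1: Combine all N = 13 observations and assign midranks.
sorted (value, group, rank): (7,G1,1), (8,G1,2), (11,G2,3), (16,G2,4), (18,G1,5.5), (18,G3,5.5), (19,G3,7), (20,G2,8.5), (20,G3,8.5), (22,G1,10), (23,G1,12), (23,G2,12), (23,G3,12)
Step 2: Sum ranks within each group.
R_1 = 30.5 (n_1 = 5)
R_2 = 27.5 (n_2 = 4)
R_3 = 33 (n_3 = 4)
Step 3: H = 12/(N(N+1)) * sum(R_i^2/n_i) - 3(N+1)
     = 12/(13*14) * (30.5^2/5 + 27.5^2/4 + 33^2/4) - 3*14
     = 0.065934 * 647.362 - 42
     = 0.683242.
Step 4: Ties present; correction factor C = 1 - 36/(13^3 - 13) = 0.983516. Corrected H = 0.683242 / 0.983516 = 0.694693.
Step 5: Under H0, H ~ chi^2(2); p-value = 0.706561.
Step 6: alpha = 0.05. fail to reject H0.

H = 0.6947, df = 2, p = 0.706561, fail to reject H0.


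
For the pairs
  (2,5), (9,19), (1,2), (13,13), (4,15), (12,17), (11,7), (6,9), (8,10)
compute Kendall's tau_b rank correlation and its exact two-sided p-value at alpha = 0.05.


Step 1: Enumerate the 36 unordered pairs (i,j) with i<j and classify each by sign(x_j-x_i) * sign(y_j-y_i).
  (1,2):dx=+7,dy=+14->C; (1,3):dx=-1,dy=-3->C; (1,4):dx=+11,dy=+8->C; (1,5):dx=+2,dy=+10->C
  (1,6):dx=+10,dy=+12->C; (1,7):dx=+9,dy=+2->C; (1,8):dx=+4,dy=+4->C; (1,9):dx=+6,dy=+5->C
  (2,3):dx=-8,dy=-17->C; (2,4):dx=+4,dy=-6->D; (2,5):dx=-5,dy=-4->C; (2,6):dx=+3,dy=-2->D
  (2,7):dx=+2,dy=-12->D; (2,8):dx=-3,dy=-10->C; (2,9):dx=-1,dy=-9->C; (3,4):dx=+12,dy=+11->C
  (3,5):dx=+3,dy=+13->C; (3,6):dx=+11,dy=+15->C; (3,7):dx=+10,dy=+5->C; (3,8):dx=+5,dy=+7->C
  (3,9):dx=+7,dy=+8->C; (4,5):dx=-9,dy=+2->D; (4,6):dx=-1,dy=+4->D; (4,7):dx=-2,dy=-6->C
  (4,8):dx=-7,dy=-4->C; (4,9):dx=-5,dy=-3->C; (5,6):dx=+8,dy=+2->C; (5,7):dx=+7,dy=-8->D
  (5,8):dx=+2,dy=-6->D; (5,9):dx=+4,dy=-5->D; (6,7):dx=-1,dy=-10->C; (6,8):dx=-6,dy=-8->C
  (6,9):dx=-4,dy=-7->C; (7,8):dx=-5,dy=+2->D; (7,9):dx=-3,dy=+3->D; (8,9):dx=+2,dy=+1->C
Step 2: C = 26, D = 10, total pairs = 36.
Step 3: tau = (C - D)/(n(n-1)/2) = (26 - 10)/36 = 0.444444.
Step 4: Exact two-sided p-value (enumerate n! = 362880 permutations of y under H0): p = 0.119439.
Step 5: alpha = 0.05. fail to reject H0.

tau_b = 0.4444 (C=26, D=10), p = 0.119439, fail to reject H0.


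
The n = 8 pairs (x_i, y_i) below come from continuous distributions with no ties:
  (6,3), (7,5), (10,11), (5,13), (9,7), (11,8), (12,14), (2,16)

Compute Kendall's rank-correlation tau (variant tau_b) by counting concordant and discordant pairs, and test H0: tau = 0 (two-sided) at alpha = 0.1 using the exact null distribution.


Step 1: Enumerate the 28 unordered pairs (i,j) with i<j and classify each by sign(x_j-x_i) * sign(y_j-y_i).
  (1,2):dx=+1,dy=+2->C; (1,3):dx=+4,dy=+8->C; (1,4):dx=-1,dy=+10->D; (1,5):dx=+3,dy=+4->C
  (1,6):dx=+5,dy=+5->C; (1,7):dx=+6,dy=+11->C; (1,8):dx=-4,dy=+13->D; (2,3):dx=+3,dy=+6->C
  (2,4):dx=-2,dy=+8->D; (2,5):dx=+2,dy=+2->C; (2,6):dx=+4,dy=+3->C; (2,7):dx=+5,dy=+9->C
  (2,8):dx=-5,dy=+11->D; (3,4):dx=-5,dy=+2->D; (3,5):dx=-1,dy=-4->C; (3,6):dx=+1,dy=-3->D
  (3,7):dx=+2,dy=+3->C; (3,8):dx=-8,dy=+5->D; (4,5):dx=+4,dy=-6->D; (4,6):dx=+6,dy=-5->D
  (4,7):dx=+7,dy=+1->C; (4,8):dx=-3,dy=+3->D; (5,6):dx=+2,dy=+1->C; (5,7):dx=+3,dy=+7->C
  (5,8):dx=-7,dy=+9->D; (6,7):dx=+1,dy=+6->C; (6,8):dx=-9,dy=+8->D; (7,8):dx=-10,dy=+2->D
Step 2: C = 15, D = 13, total pairs = 28.
Step 3: tau = (C - D)/(n(n-1)/2) = (15 - 13)/28 = 0.071429.
Step 4: Exact two-sided p-value (enumerate n! = 40320 permutations of y under H0): p = 0.904861.
Step 5: alpha = 0.1. fail to reject H0.

tau_b = 0.0714 (C=15, D=13), p = 0.904861, fail to reject H0.


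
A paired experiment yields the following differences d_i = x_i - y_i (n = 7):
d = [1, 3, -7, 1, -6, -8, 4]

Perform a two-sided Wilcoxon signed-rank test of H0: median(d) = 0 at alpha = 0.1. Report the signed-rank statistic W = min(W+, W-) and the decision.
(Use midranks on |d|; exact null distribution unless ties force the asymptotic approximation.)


Step 1: Drop any zero differences (none here) and take |d_i|.
|d| = [1, 3, 7, 1, 6, 8, 4]
Step 2: Midrank |d_i| (ties get averaged ranks).
ranks: |1|->1.5, |3|->3, |7|->6, |1|->1.5, |6|->5, |8|->7, |4|->4
Step 3: Attach original signs; sum ranks with positive sign and with negative sign.
W+ = 1.5 + 3 + 1.5 + 4 = 10
W- = 6 + 5 + 7 = 18
(Check: W+ + W- = 28 should equal n(n+1)/2 = 28.)
Step 4: Test statistic W = min(W+, W-) = 10.
Step 5: Ties in |d|, so use the tie-corrected normal approximation.
        E[W] = n(n+1)/4 = 7*8/4 = 14.
        Tie groups: |d|=1 (t=2); sum(t^3 - t) = 6.
        Var[W] = n(n+1)(2n+1)/24 - sum(t^3-t)/48 = 840/24 - 6/48 = 34.875.
        z = (W - E[W]) / sqrt(Var[W]) = (10 - 14) / 5.9055 = -0.6773.
        Two-sided p = 2*Phi(z) = 0.498194.
Step 6: alpha = 0.1. fail to reject H0.

W+ = 10, W- = 18, W = min = 10, p = 0.498194, fail to reject H0.


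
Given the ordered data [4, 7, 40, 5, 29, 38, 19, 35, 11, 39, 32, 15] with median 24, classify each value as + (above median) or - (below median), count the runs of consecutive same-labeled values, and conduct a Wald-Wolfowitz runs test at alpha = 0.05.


Step 1: Compute median = 24; label A = above, B = below.
Labels in order: BBABAABABAAB  (n_A = 6, n_B = 6)
Step 2: Count runs R = 9.
Step 3: Under H0 (random ordering), E[R] = 2*n_A*n_B/(n_A+n_B) + 1 = 2*6*6/12 + 1 = 7.0000.
        Var[R] = 2*n_A*n_B*(2*n_A*n_B - n_A - n_B) / ((n_A+n_B)^2 * (n_A+n_B-1)) = 4320/1584 = 2.7273.
        SD[R] = 1.6514.
Step 4: Continuity-corrected z = (R - 0.5 - E[R]) / SD[R] = (9 - 0.5 - 7.0000) / 1.6514 = 0.9083.
Step 5: Two-sided p-value via normal approximation = 2*(1 - Phi(|z|)) = 0.363722.
Step 6: alpha = 0.05. fail to reject H0.

R = 9, z = 0.9083, p = 0.363722, fail to reject H0.


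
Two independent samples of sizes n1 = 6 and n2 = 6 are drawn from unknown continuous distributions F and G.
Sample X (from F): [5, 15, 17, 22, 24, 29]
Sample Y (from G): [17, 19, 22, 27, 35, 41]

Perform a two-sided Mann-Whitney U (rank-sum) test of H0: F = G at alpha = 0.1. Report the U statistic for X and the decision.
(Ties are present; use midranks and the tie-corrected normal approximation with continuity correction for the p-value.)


Step 1: Combine and sort all 12 observations; assign midranks.
sorted (value, group): (5,X), (15,X), (17,X), (17,Y), (19,Y), (22,X), (22,Y), (24,X), (27,Y), (29,X), (35,Y), (41,Y)
ranks: 5->1, 15->2, 17->3.5, 17->3.5, 19->5, 22->6.5, 22->6.5, 24->8, 27->9, 29->10, 35->11, 41->12
Step 2: Rank sum for X: R1 = 1 + 2 + 3.5 + 6.5 + 8 + 10 = 31.
Step 3: U_X = R1 - n1(n1+1)/2 = 31 - 6*7/2 = 31 - 21 = 10.
       U_Y = n1*n2 - U_X = 36 - 10 = 26.
Step 4: Ties are present, so use the tie-corrected normal approximation (with continuity correction) for the p-value.
Step 5: p-value = 0.228133; compare to alpha = 0.1. fail to reject H0.

U_X = 10, p = 0.228133, fail to reject H0 at alpha = 0.1.


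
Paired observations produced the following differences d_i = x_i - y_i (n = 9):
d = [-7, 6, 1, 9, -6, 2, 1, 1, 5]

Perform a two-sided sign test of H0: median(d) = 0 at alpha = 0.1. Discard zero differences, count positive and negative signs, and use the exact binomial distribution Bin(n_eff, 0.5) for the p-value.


Step 1: Discard zero differences. Original n = 9; n_eff = number of nonzero differences = 9.
Nonzero differences (with sign): -7, +6, +1, +9, -6, +2, +1, +1, +5
Step 2: Count signs: positive = 7, negative = 2.
Step 3: Under H0: P(positive) = 0.5, so the number of positives S ~ Bin(9, 0.5).
Step 4: Two-sided exact p-value = sum of Bin(9,0.5) probabilities at or below the observed probability = 0.179688.
Step 5: alpha = 0.1. fail to reject H0.

n_eff = 9, pos = 7, neg = 2, p = 0.179688, fail to reject H0.


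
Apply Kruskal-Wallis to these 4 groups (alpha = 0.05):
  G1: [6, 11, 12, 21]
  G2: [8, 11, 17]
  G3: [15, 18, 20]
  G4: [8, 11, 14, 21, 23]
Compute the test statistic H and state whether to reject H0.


Step 1: Combine all N = 15 observations and assign midranks.
sorted (value, group, rank): (6,G1,1), (8,G2,2.5), (8,G4,2.5), (11,G1,5), (11,G2,5), (11,G4,5), (12,G1,7), (14,G4,8), (15,G3,9), (17,G2,10), (18,G3,11), (20,G3,12), (21,G1,13.5), (21,G4,13.5), (23,G4,15)
Step 2: Sum ranks within each group.
R_1 = 26.5 (n_1 = 4)
R_2 = 17.5 (n_2 = 3)
R_3 = 32 (n_3 = 3)
R_4 = 44 (n_4 = 5)
Step 3: H = 12/(N(N+1)) * sum(R_i^2/n_i) - 3(N+1)
     = 12/(15*16) * (26.5^2/4 + 17.5^2/3 + 32^2/3 + 44^2/5) - 3*16
     = 0.050000 * 1006.18 - 48
     = 2.308958.
Step 4: Ties present; correction factor C = 1 - 36/(15^3 - 15) = 0.989286. Corrected H = 2.308958 / 0.989286 = 2.333965.
Step 5: Under H0, H ~ chi^2(3); p-value = 0.506045.
Step 6: alpha = 0.05. fail to reject H0.

H = 2.3340, df = 3, p = 0.506045, fail to reject H0.


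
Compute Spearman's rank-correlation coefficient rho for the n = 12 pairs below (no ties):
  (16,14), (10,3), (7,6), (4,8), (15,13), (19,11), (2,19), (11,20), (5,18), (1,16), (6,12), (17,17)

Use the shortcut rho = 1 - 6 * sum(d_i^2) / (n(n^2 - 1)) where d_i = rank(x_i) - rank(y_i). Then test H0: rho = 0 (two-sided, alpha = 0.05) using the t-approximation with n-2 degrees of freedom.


Step 1: Rank x and y separately (midranks; no ties here).
rank(x): 16->10, 10->7, 7->6, 4->3, 15->9, 19->12, 2->2, 11->8, 5->4, 1->1, 6->5, 17->11
rank(y): 14->7, 3->1, 6->2, 8->3, 13->6, 11->4, 19->11, 20->12, 18->10, 16->8, 12->5, 17->9
Step 2: d_i = R_x(i) - R_y(i); compute d_i^2.
  (10-7)^2=9, (7-1)^2=36, (6-2)^2=16, (3-3)^2=0, (9-6)^2=9, (12-4)^2=64, (2-11)^2=81, (8-12)^2=16, (4-10)^2=36, (1-8)^2=49, (5-5)^2=0, (11-9)^2=4
sum(d^2) = 320.
Step 3: rho = 1 - 6*320 / (12*(12^2 - 1)) = 1 - 1920/1716 = -0.118881.
Step 4: Under H0, t = rho * sqrt((n-2)/(1-rho^2)) = -0.3786 ~ t(10).
Step 5: Two-sided p-value from the t-distribution with 10 df = 0.712884.
Step 6: alpha = 0.05. fail to reject H0.

rho = -0.1189, p = 0.712884, fail to reject H0 at alpha = 0.05.


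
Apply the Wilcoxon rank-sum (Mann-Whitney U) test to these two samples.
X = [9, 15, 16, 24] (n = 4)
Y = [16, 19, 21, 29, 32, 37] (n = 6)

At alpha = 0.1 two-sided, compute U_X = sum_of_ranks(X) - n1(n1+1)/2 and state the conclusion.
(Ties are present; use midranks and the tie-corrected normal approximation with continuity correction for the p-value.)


Step 1: Combine and sort all 10 observations; assign midranks.
sorted (value, group): (9,X), (15,X), (16,X), (16,Y), (19,Y), (21,Y), (24,X), (29,Y), (32,Y), (37,Y)
ranks: 9->1, 15->2, 16->3.5, 16->3.5, 19->5, 21->6, 24->7, 29->8, 32->9, 37->10
Step 2: Rank sum for X: R1 = 1 + 2 + 3.5 + 7 = 13.5.
Step 3: U_X = R1 - n1(n1+1)/2 = 13.5 - 4*5/2 = 13.5 - 10 = 3.5.
       U_Y = n1*n2 - U_X = 24 - 3.5 = 20.5.
Step 4: Ties are present, so use the tie-corrected normal approximation (with continuity correction) for the p-value.
Step 5: p-value = 0.087118; compare to alpha = 0.1. reject H0.

U_X = 3.5, p = 0.087118, reject H0 at alpha = 0.1.


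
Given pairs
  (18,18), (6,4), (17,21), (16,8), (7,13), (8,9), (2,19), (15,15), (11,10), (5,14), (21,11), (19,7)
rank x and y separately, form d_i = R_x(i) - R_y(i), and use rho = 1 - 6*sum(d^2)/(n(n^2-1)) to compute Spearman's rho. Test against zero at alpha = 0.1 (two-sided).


Step 1: Rank x and y separately (midranks; no ties here).
rank(x): 18->10, 6->3, 17->9, 16->8, 7->4, 8->5, 2->1, 15->7, 11->6, 5->2, 21->12, 19->11
rank(y): 18->10, 4->1, 21->12, 8->3, 13->7, 9->4, 19->11, 15->9, 10->5, 14->8, 11->6, 7->2
Step 2: d_i = R_x(i) - R_y(i); compute d_i^2.
  (10-10)^2=0, (3-1)^2=4, (9-12)^2=9, (8-3)^2=25, (4-7)^2=9, (5-4)^2=1, (1-11)^2=100, (7-9)^2=4, (6-5)^2=1, (2-8)^2=36, (12-6)^2=36, (11-2)^2=81
sum(d^2) = 306.
Step 3: rho = 1 - 6*306 / (12*(12^2 - 1)) = 1 - 1836/1716 = -0.069930.
Step 4: Under H0, t = rho * sqrt((n-2)/(1-rho^2)) = -0.2217 ~ t(10).
Step 5: Two-sided p-value from the t-distribution with 10 df = 0.829024.
Step 6: alpha = 0.1. fail to reject H0.

rho = -0.0699, p = 0.829024, fail to reject H0 at alpha = 0.1.


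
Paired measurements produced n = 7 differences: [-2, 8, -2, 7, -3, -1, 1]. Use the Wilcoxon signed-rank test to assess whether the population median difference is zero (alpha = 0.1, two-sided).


Step 1: Drop any zero differences (none here) and take |d_i|.
|d| = [2, 8, 2, 7, 3, 1, 1]
Step 2: Midrank |d_i| (ties get averaged ranks).
ranks: |2|->3.5, |8|->7, |2|->3.5, |7|->6, |3|->5, |1|->1.5, |1|->1.5
Step 3: Attach original signs; sum ranks with positive sign and with negative sign.
W+ = 7 + 6 + 1.5 = 14.5
W- = 3.5 + 3.5 + 5 + 1.5 = 13.5
(Check: W+ + W- = 28 should equal n(n+1)/2 = 28.)
Step 4: Test statistic W = min(W+, W-) = 13.5.
Step 5: Ties in |d|, so use the tie-corrected normal approximation.
        E[W] = n(n+1)/4 = 7*8/4 = 14.
        Tie groups: |d|=1 (t=2), |d|=2 (t=2); sum(t^3 - t) = 12.
        Var[W] = n(n+1)(2n+1)/24 - sum(t^3-t)/48 = 840/24 - 12/48 = 34.75.
        z = (W - E[W]) / sqrt(Var[W]) = (13.5 - 14) / 5.8949 = -0.0848.
        Two-sided p = 2*Phi(z) = 0.932405.
Step 6: alpha = 0.1. fail to reject H0.

W+ = 14.5, W- = 13.5, W = min = 13.5, p = 0.932405, fail to reject H0.


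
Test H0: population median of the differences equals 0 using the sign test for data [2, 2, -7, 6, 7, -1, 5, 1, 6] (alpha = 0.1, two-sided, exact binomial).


Step 1: Discard zero differences. Original n = 9; n_eff = number of nonzero differences = 9.
Nonzero differences (with sign): +2, +2, -7, +6, +7, -1, +5, +1, +6
Step 2: Count signs: positive = 7, negative = 2.
Step 3: Under H0: P(positive) = 0.5, so the number of positives S ~ Bin(9, 0.5).
Step 4: Two-sided exact p-value = sum of Bin(9,0.5) probabilities at or below the observed probability = 0.179688.
Step 5: alpha = 0.1. fail to reject H0.

n_eff = 9, pos = 7, neg = 2, p = 0.179688, fail to reject H0.


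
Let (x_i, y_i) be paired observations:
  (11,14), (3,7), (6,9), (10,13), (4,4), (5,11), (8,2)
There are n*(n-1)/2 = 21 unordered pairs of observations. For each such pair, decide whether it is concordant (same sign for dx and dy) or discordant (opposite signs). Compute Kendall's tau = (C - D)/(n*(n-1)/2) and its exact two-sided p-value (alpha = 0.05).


Step 1: Enumerate the 21 unordered pairs (i,j) with i<j and classify each by sign(x_j-x_i) * sign(y_j-y_i).
  (1,2):dx=-8,dy=-7->C; (1,3):dx=-5,dy=-5->C; (1,4):dx=-1,dy=-1->C; (1,5):dx=-7,dy=-10->C
  (1,6):dx=-6,dy=-3->C; (1,7):dx=-3,dy=-12->C; (2,3):dx=+3,dy=+2->C; (2,4):dx=+7,dy=+6->C
  (2,5):dx=+1,dy=-3->D; (2,6):dx=+2,dy=+4->C; (2,7):dx=+5,dy=-5->D; (3,4):dx=+4,dy=+4->C
  (3,5):dx=-2,dy=-5->C; (3,6):dx=-1,dy=+2->D; (3,7):dx=+2,dy=-7->D; (4,5):dx=-6,dy=-9->C
  (4,6):dx=-5,dy=-2->C; (4,7):dx=-2,dy=-11->C; (5,6):dx=+1,dy=+7->C; (5,7):dx=+4,dy=-2->D
  (6,7):dx=+3,dy=-9->D
Step 2: C = 15, D = 6, total pairs = 21.
Step 3: tau = (C - D)/(n(n-1)/2) = (15 - 6)/21 = 0.428571.
Step 4: Exact two-sided p-value (enumerate n! = 5040 permutations of y under H0): p = 0.238889.
Step 5: alpha = 0.05. fail to reject H0.

tau_b = 0.4286 (C=15, D=6), p = 0.238889, fail to reject H0.


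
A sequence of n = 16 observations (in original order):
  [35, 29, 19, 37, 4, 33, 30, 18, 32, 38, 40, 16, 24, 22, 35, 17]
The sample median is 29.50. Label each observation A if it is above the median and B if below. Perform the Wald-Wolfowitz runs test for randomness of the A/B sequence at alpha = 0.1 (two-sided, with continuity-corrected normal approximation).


Step 1: Compute median = 29.50; label A = above, B = below.
Labels in order: ABBABAABAAABBBAB  (n_A = 8, n_B = 8)
Step 2: Count runs R = 10.
Step 3: Under H0 (random ordering), E[R] = 2*n_A*n_B/(n_A+n_B) + 1 = 2*8*8/16 + 1 = 9.0000.
        Var[R] = 2*n_A*n_B*(2*n_A*n_B - n_A - n_B) / ((n_A+n_B)^2 * (n_A+n_B-1)) = 14336/3840 = 3.7333.
        SD[R] = 1.9322.
Step 4: Continuity-corrected z = (R - 0.5 - E[R]) / SD[R] = (10 - 0.5 - 9.0000) / 1.9322 = 0.2588.
Step 5: Two-sided p-value via normal approximation = 2*(1 - Phi(|z|)) = 0.795809.
Step 6: alpha = 0.1. fail to reject H0.

R = 10, z = 0.2588, p = 0.795809, fail to reject H0.


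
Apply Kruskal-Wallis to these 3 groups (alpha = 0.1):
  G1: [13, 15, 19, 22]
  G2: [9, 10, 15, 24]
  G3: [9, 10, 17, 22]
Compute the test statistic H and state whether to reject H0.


Step 1: Combine all N = 12 observations and assign midranks.
sorted (value, group, rank): (9,G2,1.5), (9,G3,1.5), (10,G2,3.5), (10,G3,3.5), (13,G1,5), (15,G1,6.5), (15,G2,6.5), (17,G3,8), (19,G1,9), (22,G1,10.5), (22,G3,10.5), (24,G2,12)
Step 2: Sum ranks within each group.
R_1 = 31 (n_1 = 4)
R_2 = 23.5 (n_2 = 4)
R_3 = 23.5 (n_3 = 4)
Step 3: H = 12/(N(N+1)) * sum(R_i^2/n_i) - 3(N+1)
     = 12/(12*13) * (31^2/4 + 23.5^2/4 + 23.5^2/4) - 3*13
     = 0.076923 * 516.375 - 39
     = 0.721154.
Step 4: Ties present; correction factor C = 1 - 24/(12^3 - 12) = 0.986014. Corrected H = 0.721154 / 0.986014 = 0.731383.
Step 5: Under H0, H ~ chi^2(2); p-value = 0.693717.
Step 6: alpha = 0.1. fail to reject H0.

H = 0.7314, df = 2, p = 0.693717, fail to reject H0.


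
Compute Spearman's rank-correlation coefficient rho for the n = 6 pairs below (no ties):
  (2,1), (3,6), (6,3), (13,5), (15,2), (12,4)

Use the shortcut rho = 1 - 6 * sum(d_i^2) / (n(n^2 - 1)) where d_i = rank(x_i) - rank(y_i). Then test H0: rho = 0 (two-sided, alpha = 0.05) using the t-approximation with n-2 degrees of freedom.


Step 1: Rank x and y separately (midranks; no ties here).
rank(x): 2->1, 3->2, 6->3, 13->5, 15->6, 12->4
rank(y): 1->1, 6->6, 3->3, 5->5, 2->2, 4->4
Step 2: d_i = R_x(i) - R_y(i); compute d_i^2.
  (1-1)^2=0, (2-6)^2=16, (3-3)^2=0, (5-5)^2=0, (6-2)^2=16, (4-4)^2=0
sum(d^2) = 32.
Step 3: rho = 1 - 6*32 / (6*(6^2 - 1)) = 1 - 192/210 = 0.085714.
Step 4: Under H0, t = rho * sqrt((n-2)/(1-rho^2)) = 0.1721 ~ t(4).
Step 5: Two-sided p-value from the t-distribution with 4 df = 0.871743.
Step 6: alpha = 0.05. fail to reject H0.

rho = 0.0857, p = 0.871743, fail to reject H0 at alpha = 0.05.


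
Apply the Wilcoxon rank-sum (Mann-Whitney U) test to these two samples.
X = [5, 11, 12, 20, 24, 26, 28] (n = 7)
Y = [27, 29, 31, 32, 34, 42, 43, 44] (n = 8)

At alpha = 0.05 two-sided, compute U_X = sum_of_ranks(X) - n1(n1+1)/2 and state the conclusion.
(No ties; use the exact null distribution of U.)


Step 1: Combine and sort all 15 observations; assign midranks.
sorted (value, group): (5,X), (11,X), (12,X), (20,X), (24,X), (26,X), (27,Y), (28,X), (29,Y), (31,Y), (32,Y), (34,Y), (42,Y), (43,Y), (44,Y)
ranks: 5->1, 11->2, 12->3, 20->4, 24->5, 26->6, 27->7, 28->8, 29->9, 31->10, 32->11, 34->12, 42->13, 43->14, 44->15
Step 2: Rank sum for X: R1 = 1 + 2 + 3 + 4 + 5 + 6 + 8 = 29.
Step 3: U_X = R1 - n1(n1+1)/2 = 29 - 7*8/2 = 29 - 28 = 1.
       U_Y = n1*n2 - U_X = 56 - 1 = 55.
Step 4: No ties, so the exact null distribution of U (based on enumerating the C(15,7) = 6435 equally likely rank assignments) gives the two-sided p-value.
Step 5: p-value = 0.000622; compare to alpha = 0.05. reject H0.

U_X = 1, p = 0.000622, reject H0 at alpha = 0.05.


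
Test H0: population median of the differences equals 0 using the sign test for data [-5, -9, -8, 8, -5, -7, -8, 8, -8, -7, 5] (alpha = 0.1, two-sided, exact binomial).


Step 1: Discard zero differences. Original n = 11; n_eff = number of nonzero differences = 11.
Nonzero differences (with sign): -5, -9, -8, +8, -5, -7, -8, +8, -8, -7, +5
Step 2: Count signs: positive = 3, negative = 8.
Step 3: Under H0: P(positive) = 0.5, so the number of positives S ~ Bin(11, 0.5).
Step 4: Two-sided exact p-value = sum of Bin(11,0.5) probabilities at or below the observed probability = 0.226562.
Step 5: alpha = 0.1. fail to reject H0.

n_eff = 11, pos = 3, neg = 8, p = 0.226562, fail to reject H0.


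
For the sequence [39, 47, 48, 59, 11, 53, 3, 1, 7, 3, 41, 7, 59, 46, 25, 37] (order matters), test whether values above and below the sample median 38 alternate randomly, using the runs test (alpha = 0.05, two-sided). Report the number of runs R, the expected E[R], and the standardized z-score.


Step 1: Compute median = 38; label A = above, B = below.
Labels in order: AAAABABBBBABAABB  (n_A = 8, n_B = 8)
Step 2: Count runs R = 8.
Step 3: Under H0 (random ordering), E[R] = 2*n_A*n_B/(n_A+n_B) + 1 = 2*8*8/16 + 1 = 9.0000.
        Var[R] = 2*n_A*n_B*(2*n_A*n_B - n_A - n_B) / ((n_A+n_B)^2 * (n_A+n_B-1)) = 14336/3840 = 3.7333.
        SD[R] = 1.9322.
Step 4: Continuity-corrected z = (R + 0.5 - E[R]) / SD[R] = (8 + 0.5 - 9.0000) / 1.9322 = -0.2588.
Step 5: Two-sided p-value via normal approximation = 2*(1 - Phi(|z|)) = 0.795809.
Step 6: alpha = 0.05. fail to reject H0.

R = 8, z = -0.2588, p = 0.795809, fail to reject H0.


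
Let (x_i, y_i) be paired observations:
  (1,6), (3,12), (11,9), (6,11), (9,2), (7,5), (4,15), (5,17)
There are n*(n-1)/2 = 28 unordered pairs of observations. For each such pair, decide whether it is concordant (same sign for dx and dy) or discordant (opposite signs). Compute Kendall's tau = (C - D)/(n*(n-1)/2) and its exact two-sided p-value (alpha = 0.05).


Step 1: Enumerate the 28 unordered pairs (i,j) with i<j and classify each by sign(x_j-x_i) * sign(y_j-y_i).
  (1,2):dx=+2,dy=+6->C; (1,3):dx=+10,dy=+3->C; (1,4):dx=+5,dy=+5->C; (1,5):dx=+8,dy=-4->D
  (1,6):dx=+6,dy=-1->D; (1,7):dx=+3,dy=+9->C; (1,8):dx=+4,dy=+11->C; (2,3):dx=+8,dy=-3->D
  (2,4):dx=+3,dy=-1->D; (2,5):dx=+6,dy=-10->D; (2,6):dx=+4,dy=-7->D; (2,7):dx=+1,dy=+3->C
  (2,8):dx=+2,dy=+5->C; (3,4):dx=-5,dy=+2->D; (3,5):dx=-2,dy=-7->C; (3,6):dx=-4,dy=-4->C
  (3,7):dx=-7,dy=+6->D; (3,8):dx=-6,dy=+8->D; (4,5):dx=+3,dy=-9->D; (4,6):dx=+1,dy=-6->D
  (4,7):dx=-2,dy=+4->D; (4,8):dx=-1,dy=+6->D; (5,6):dx=-2,dy=+3->D; (5,7):dx=-5,dy=+13->D
  (5,8):dx=-4,dy=+15->D; (6,7):dx=-3,dy=+10->D; (6,8):dx=-2,dy=+12->D; (7,8):dx=+1,dy=+2->C
Step 2: C = 10, D = 18, total pairs = 28.
Step 3: tau = (C - D)/(n(n-1)/2) = (10 - 18)/28 = -0.285714.
Step 4: Exact two-sided p-value (enumerate n! = 40320 permutations of y under H0): p = 0.398760.
Step 5: alpha = 0.05. fail to reject H0.

tau_b = -0.2857 (C=10, D=18), p = 0.398760, fail to reject H0.


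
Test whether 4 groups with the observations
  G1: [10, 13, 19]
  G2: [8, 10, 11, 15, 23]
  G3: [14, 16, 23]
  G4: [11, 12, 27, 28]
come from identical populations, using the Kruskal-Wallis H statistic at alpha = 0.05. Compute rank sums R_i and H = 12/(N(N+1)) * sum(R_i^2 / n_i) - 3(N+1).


Step 1: Combine all N = 15 observations and assign midranks.
sorted (value, group, rank): (8,G2,1), (10,G1,2.5), (10,G2,2.5), (11,G2,4.5), (11,G4,4.5), (12,G4,6), (13,G1,7), (14,G3,8), (15,G2,9), (16,G3,10), (19,G1,11), (23,G2,12.5), (23,G3,12.5), (27,G4,14), (28,G4,15)
Step 2: Sum ranks within each group.
R_1 = 20.5 (n_1 = 3)
R_2 = 29.5 (n_2 = 5)
R_3 = 30.5 (n_3 = 3)
R_4 = 39.5 (n_4 = 4)
Step 3: H = 12/(N(N+1)) * sum(R_i^2/n_i) - 3(N+1)
     = 12/(15*16) * (20.5^2/3 + 29.5^2/5 + 30.5^2/3 + 39.5^2/4) - 3*16
     = 0.050000 * 1014.28 - 48
     = 2.713958.
Step 4: Ties present; correction factor C = 1 - 18/(15^3 - 15) = 0.994643. Corrected H = 2.713958 / 0.994643 = 2.728576.
Step 5: Under H0, H ~ chi^2(3); p-value = 0.435393.
Step 6: alpha = 0.05. fail to reject H0.

H = 2.7286, df = 3, p = 0.435393, fail to reject H0.


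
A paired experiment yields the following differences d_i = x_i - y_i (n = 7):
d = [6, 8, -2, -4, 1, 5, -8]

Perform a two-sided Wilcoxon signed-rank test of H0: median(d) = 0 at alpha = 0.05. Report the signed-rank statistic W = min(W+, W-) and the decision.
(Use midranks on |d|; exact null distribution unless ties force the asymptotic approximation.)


Step 1: Drop any zero differences (none here) and take |d_i|.
|d| = [6, 8, 2, 4, 1, 5, 8]
Step 2: Midrank |d_i| (ties get averaged ranks).
ranks: |6|->5, |8|->6.5, |2|->2, |4|->3, |1|->1, |5|->4, |8|->6.5
Step 3: Attach original signs; sum ranks with positive sign and with negative sign.
W+ = 5 + 6.5 + 1 + 4 = 16.5
W- = 2 + 3 + 6.5 = 11.5
(Check: W+ + W- = 28 should equal n(n+1)/2 = 28.)
Step 4: Test statistic W = min(W+, W-) = 11.5.
Step 5: Ties in |d|, so use the tie-corrected normal approximation.
        E[W] = n(n+1)/4 = 7*8/4 = 14.
        Tie groups: |d|=8 (t=2); sum(t^3 - t) = 6.
        Var[W] = n(n+1)(2n+1)/24 - sum(t^3-t)/48 = 840/24 - 6/48 = 34.875.
        z = (W - E[W]) / sqrt(Var[W]) = (11.5 - 14) / 5.9055 = -0.4233.
        Two-sided p = 2*Phi(z) = 0.672052.
Step 6: alpha = 0.05. fail to reject H0.

W+ = 16.5, W- = 11.5, W = min = 11.5, p = 0.672052, fail to reject H0.


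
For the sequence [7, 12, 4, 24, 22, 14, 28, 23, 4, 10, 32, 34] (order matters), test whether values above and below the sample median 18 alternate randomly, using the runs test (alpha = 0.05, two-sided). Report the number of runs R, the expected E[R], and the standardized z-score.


Step 1: Compute median = 18; label A = above, B = below.
Labels in order: BBBAABAABBAA  (n_A = 6, n_B = 6)
Step 2: Count runs R = 6.
Step 3: Under H0 (random ordering), E[R] = 2*n_A*n_B/(n_A+n_B) + 1 = 2*6*6/12 + 1 = 7.0000.
        Var[R] = 2*n_A*n_B*(2*n_A*n_B - n_A - n_B) / ((n_A+n_B)^2 * (n_A+n_B-1)) = 4320/1584 = 2.7273.
        SD[R] = 1.6514.
Step 4: Continuity-corrected z = (R + 0.5 - E[R]) / SD[R] = (6 + 0.5 - 7.0000) / 1.6514 = -0.3028.
Step 5: Two-sided p-value via normal approximation = 2*(1 - Phi(|z|)) = 0.762069.
Step 6: alpha = 0.05. fail to reject H0.

R = 6, z = -0.3028, p = 0.762069, fail to reject H0.


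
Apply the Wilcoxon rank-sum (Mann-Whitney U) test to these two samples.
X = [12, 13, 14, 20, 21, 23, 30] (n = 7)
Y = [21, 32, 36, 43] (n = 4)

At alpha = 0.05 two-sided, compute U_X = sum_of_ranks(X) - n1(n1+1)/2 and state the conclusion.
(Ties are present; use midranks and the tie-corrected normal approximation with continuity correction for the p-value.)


Step 1: Combine and sort all 11 observations; assign midranks.
sorted (value, group): (12,X), (13,X), (14,X), (20,X), (21,X), (21,Y), (23,X), (30,X), (32,Y), (36,Y), (43,Y)
ranks: 12->1, 13->2, 14->3, 20->4, 21->5.5, 21->5.5, 23->7, 30->8, 32->9, 36->10, 43->11
Step 2: Rank sum for X: R1 = 1 + 2 + 3 + 4 + 5.5 + 7 + 8 = 30.5.
Step 3: U_X = R1 - n1(n1+1)/2 = 30.5 - 7*8/2 = 30.5 - 28 = 2.5.
       U_Y = n1*n2 - U_X = 28 - 2.5 = 25.5.
Step 4: Ties are present, so use the tie-corrected normal approximation (with continuity correction) for the p-value.
Step 5: p-value = 0.037202; compare to alpha = 0.05. reject H0.

U_X = 2.5, p = 0.037202, reject H0 at alpha = 0.05.


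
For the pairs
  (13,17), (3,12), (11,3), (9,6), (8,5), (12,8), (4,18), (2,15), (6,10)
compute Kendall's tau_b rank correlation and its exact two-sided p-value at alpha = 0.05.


Step 1: Enumerate the 36 unordered pairs (i,j) with i<j and classify each by sign(x_j-x_i) * sign(y_j-y_i).
  (1,2):dx=-10,dy=-5->C; (1,3):dx=-2,dy=-14->C; (1,4):dx=-4,dy=-11->C; (1,5):dx=-5,dy=-12->C
  (1,6):dx=-1,dy=-9->C; (1,7):dx=-9,dy=+1->D; (1,8):dx=-11,dy=-2->C; (1,9):dx=-7,dy=-7->C
  (2,3):dx=+8,dy=-9->D; (2,4):dx=+6,dy=-6->D; (2,5):dx=+5,dy=-7->D; (2,6):dx=+9,dy=-4->D
  (2,7):dx=+1,dy=+6->C; (2,8):dx=-1,dy=+3->D; (2,9):dx=+3,dy=-2->D; (3,4):dx=-2,dy=+3->D
  (3,5):dx=-3,dy=+2->D; (3,6):dx=+1,dy=+5->C; (3,7):dx=-7,dy=+15->D; (3,8):dx=-9,dy=+12->D
  (3,9):dx=-5,dy=+7->D; (4,5):dx=-1,dy=-1->C; (4,6):dx=+3,dy=+2->C; (4,7):dx=-5,dy=+12->D
  (4,8):dx=-7,dy=+9->D; (4,9):dx=-3,dy=+4->D; (5,6):dx=+4,dy=+3->C; (5,7):dx=-4,dy=+13->D
  (5,8):dx=-6,dy=+10->D; (5,9):dx=-2,dy=+5->D; (6,7):dx=-8,dy=+10->D; (6,8):dx=-10,dy=+7->D
  (6,9):dx=-6,dy=+2->D; (7,8):dx=-2,dy=-3->C; (7,9):dx=+2,dy=-8->D; (8,9):dx=+4,dy=-5->D
Step 2: C = 13, D = 23, total pairs = 36.
Step 3: tau = (C - D)/(n(n-1)/2) = (13 - 23)/36 = -0.277778.
Step 4: Exact two-sided p-value (enumerate n! = 362880 permutations of y under H0): p = 0.358488.
Step 5: alpha = 0.05. fail to reject H0.

tau_b = -0.2778 (C=13, D=23), p = 0.358488, fail to reject H0.


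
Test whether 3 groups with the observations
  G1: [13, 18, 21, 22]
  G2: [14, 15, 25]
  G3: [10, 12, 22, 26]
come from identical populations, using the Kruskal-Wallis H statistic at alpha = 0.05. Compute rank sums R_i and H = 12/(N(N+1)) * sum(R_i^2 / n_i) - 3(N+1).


Step 1: Combine all N = 11 observations and assign midranks.
sorted (value, group, rank): (10,G3,1), (12,G3,2), (13,G1,3), (14,G2,4), (15,G2,5), (18,G1,6), (21,G1,7), (22,G1,8.5), (22,G3,8.5), (25,G2,10), (26,G3,11)
Step 2: Sum ranks within each group.
R_1 = 24.5 (n_1 = 4)
R_2 = 19 (n_2 = 3)
R_3 = 22.5 (n_3 = 4)
Step 3: H = 12/(N(N+1)) * sum(R_i^2/n_i) - 3(N+1)
     = 12/(11*12) * (24.5^2/4 + 19^2/3 + 22.5^2/4) - 3*12
     = 0.090909 * 396.958 - 36
     = 0.087121.
Step 4: Ties present; correction factor C = 1 - 6/(11^3 - 11) = 0.995455. Corrected H = 0.087121 / 0.995455 = 0.087519.
Step 5: Under H0, H ~ chi^2(2); p-value = 0.957184.
Step 6: alpha = 0.05. fail to reject H0.

H = 0.0875, df = 2, p = 0.957184, fail to reject H0.
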